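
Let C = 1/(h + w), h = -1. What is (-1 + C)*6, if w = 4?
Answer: -4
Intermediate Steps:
C = ⅓ (C = 1/(-1 + 4) = 1/3 = ⅓ ≈ 0.33333)
(-1 + C)*6 = (-1 + ⅓)*6 = -⅔*6 = -4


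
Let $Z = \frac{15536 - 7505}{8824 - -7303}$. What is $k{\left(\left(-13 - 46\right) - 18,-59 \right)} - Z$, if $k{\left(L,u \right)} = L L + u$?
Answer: $\frac{94657459}{16127} \approx 5869.5$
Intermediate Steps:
$k{\left(L,u \right)} = u + L^{2}$ ($k{\left(L,u \right)} = L^{2} + u = u + L^{2}$)
$Z = \frac{8031}{16127}$ ($Z = \frac{8031}{8824 + 7303} = \frac{8031}{16127} \approx 0.49798$)
$k{\left(\left(-13 - 46\right) - 18,-59 \right)} - Z = \left(-59 + \left(\left(-13 - 46\right) - 18\right)^{2}\right) - \frac{8031}{16127} = \left(-59 + \left(-59 - 18\right)^{2}\right) - \frac{8031}{16127} = \left(-59 + \left(-77\right)^{2}\right) - \frac{8031}{16127} = \left(-59 + 5929\right) - \frac{8031}{16127} = 5870 - \frac{8031}{16127} = \frac{94657459}{16127}$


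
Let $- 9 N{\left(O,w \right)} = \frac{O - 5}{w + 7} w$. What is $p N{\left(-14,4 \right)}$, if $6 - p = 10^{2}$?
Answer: $- \frac{7144}{99} \approx -72.162$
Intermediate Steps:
$N{\left(O,w \right)} = - \frac{w \left(-5 + O\right)}{9 \left(7 + w\right)}$ ($N{\left(O,w \right)} = - \frac{\frac{O - 5}{w + 7} w}{9} = - \frac{\frac{-5 + O}{7 + w} w}{9} = - \frac{w \frac{1}{7 + w} \left(-5 + O\right)}{9} = - \frac{w \left(-5 + O\right)}{9 \left(7 + w\right)}$)
$p = -94$ ($p = 6 - 10^{2} = 6 - 100 = -94$)
$p N{\left(-14,4 \right)} = - 94 \cdot \frac{1}{9} \cdot 4 \frac{1}{7 + 4} \left(5 - -14\right) = - 94 \cdot \frac{1}{9} \cdot 4 \cdot \frac{1}{11} \left(5 + 14\right) = - 94 \cdot \frac{1}{9} \cdot 4 \cdot \frac{1}{11} \cdot 19 = \left(-94\right) \frac{76}{99} = - \frac{7144}{99}$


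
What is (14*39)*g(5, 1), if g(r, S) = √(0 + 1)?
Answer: 546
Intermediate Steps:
g(r, S) = 1 (g(r, S) = √1 = 1)
(14*39)*g(5, 1) = (14*39)*1 = 546*1 = 546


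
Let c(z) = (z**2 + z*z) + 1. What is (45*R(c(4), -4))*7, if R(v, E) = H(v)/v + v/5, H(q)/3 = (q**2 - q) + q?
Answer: 33264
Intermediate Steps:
c(z) = 1 + 2*z**2 (c(z) = (z**2 + z**2) + 1 = 2*z**2 + 1 = 1 + 2*z**2)
H(q) = 3*q**2 (H(q) = 3*((q**2 - q) + q) = 3*q**2)
R(v, E) = 16*v/5 (R(v, E) = (3*v**2)/v + v/5 = 3*v + v*(1/5) = 3*v + v/5 = 16*v/5)
(45*R(c(4), -4))*7 = (45*(16*(1 + 2*4**2)/5))*7 = (45*(16*(1 + 2*16)/5))*7 = (45*(16*(1 + 32)/5))*7 = (45*((16/5)*33))*7 = (45*(528/5))*7 = 4752*7 = 33264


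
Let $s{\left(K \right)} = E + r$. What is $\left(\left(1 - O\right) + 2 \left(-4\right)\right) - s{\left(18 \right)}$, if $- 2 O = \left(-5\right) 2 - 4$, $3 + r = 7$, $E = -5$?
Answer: $-13$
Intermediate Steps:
$r = 4$ ($r = -3 + 7 = 4$)
$O = 7$ ($O = - \frac{\left(-5\right) 2 - 4}{2} = - \frac{-10 - 4}{2} = \left(- \frac{1}{2}\right) \left(-14\right) = 7$)
$s{\left(K \right)} = -1$ ($s{\left(K \right)} = -5 + 4 = -1$)
$\left(\left(1 - O\right) + 2 \left(-4\right)\right) - s{\left(18 \right)} = \left(\left(1 - 7\right) + 2 \left(-4\right)\right) - -1 = \left(\left(1 - 7\right) - 8\right) + 1 = \left(-6 - 8\right) + 1 = -14 + 1 = -13$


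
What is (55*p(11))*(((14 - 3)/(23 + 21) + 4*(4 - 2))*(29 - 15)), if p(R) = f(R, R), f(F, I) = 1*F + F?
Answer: 139755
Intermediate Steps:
f(F, I) = 2*F (f(F, I) = F + F = 2*F)
p(R) = 2*R
(55*p(11))*(((14 - 3)/(23 + 21) + 4*(4 - 2))*(29 - 15)) = (55*(2*11))*(((14 - 3)/(23 + 21) + 4*(4 - 2))*(29 - 15)) = (55*22)*((11/44 + 4*2)*14) = 1210*((11*(1/44) + 8)*14) = 1210*((¼ + 8)*14) = 1210*((33/4)*14) = 1210*(231/2) = 139755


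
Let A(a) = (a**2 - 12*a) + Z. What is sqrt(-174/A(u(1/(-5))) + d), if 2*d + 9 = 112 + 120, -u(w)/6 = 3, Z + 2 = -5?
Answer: sqrt(126332726)/1066 ≈ 10.544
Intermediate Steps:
Z = -7 (Z = -2 - 5 = -7)
u(w) = -18 (u(w) = -6*3 = -18)
A(a) = -7 + a**2 - 12*a (A(a) = (a**2 - 12*a) - 7 = -7 + a**2 - 12*a)
d = 223/2 (d = -9/2 + (112 + 120)/2 = -9/2 + (1/2)*232 = -9/2 + 116 = 223/2 ≈ 111.50)
sqrt(-174/A(u(1/(-5))) + d) = sqrt(-174/(-7 + (-18)**2 - 12*(-18)) + 223/2) = sqrt(-174/(-7 + 324 + 216) + 223/2) = sqrt(-174/533 + 223/2) = sqrt(118511/1066) = sqrt(126332726)/1066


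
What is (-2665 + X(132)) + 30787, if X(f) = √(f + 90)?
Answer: 28122 + √222 ≈ 28137.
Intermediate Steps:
X(f) = √(90 + f)
(-2665 + X(132)) + 30787 = (-2665 + √(90 + 132)) + 30787 = (-2665 + √222) + 30787 = 28122 + √222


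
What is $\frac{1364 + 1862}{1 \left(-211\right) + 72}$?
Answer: $- \frac{3226}{139} \approx -23.209$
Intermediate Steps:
$\frac{1364 + 1862}{1 \left(-211\right) + 72} = \frac{3226}{-211 + 72} = \frac{3226}{-139} = 3226 \left(- \frac{1}{139}\right) = - \frac{3226}{139}$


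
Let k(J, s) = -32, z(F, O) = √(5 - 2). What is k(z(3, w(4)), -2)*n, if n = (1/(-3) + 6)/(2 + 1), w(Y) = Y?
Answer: -544/9 ≈ -60.444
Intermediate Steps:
z(F, O) = √3
n = 17/9 (n = (-⅓ + 6)/3 = (17/3)*(⅓) = 17/9 ≈ 1.8889)
k(z(3, w(4)), -2)*n = -32*17/9 = -544/9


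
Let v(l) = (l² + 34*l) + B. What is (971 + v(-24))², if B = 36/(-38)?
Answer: 192404641/361 ≈ 5.3298e+5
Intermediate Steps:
B = -18/19 (B = 36*(-1/38) = -18/19 ≈ -0.94737)
v(l) = -18/19 + l² + 34*l (v(l) = (l² + 34*l) - 18/19 = -18/19 + l² + 34*l)
(971 + v(-24))² = (971 + (-18/19 + (-24)² + 34*(-24)))² = (971 + (-18/19 + 576 - 816))² = (971 - 4578/19)² = (13871/19)² = 192404641/361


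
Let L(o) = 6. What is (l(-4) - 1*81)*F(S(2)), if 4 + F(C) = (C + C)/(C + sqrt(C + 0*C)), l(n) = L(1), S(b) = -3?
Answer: 375/2 - 75*I*sqrt(3)/2 ≈ 187.5 - 64.952*I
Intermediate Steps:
l(n) = 6
F(C) = -4 + 2*C/(C + sqrt(C)) (F(C) = -4 + (C + C)/(C + sqrt(C + 0*C)) = -4 + (2*C)/(C + sqrt(C + 0)) = -4 + (2*C)/(C + sqrt(C)) = -4 + 2*C/(C + sqrt(C)))
(l(-4) - 1*81)*F(S(2)) = (6 - 1*81)*(2*(-1*(-3) - 2*I*sqrt(3))/(-3 + sqrt(-3))) = (6 - 81)*(2*(3 - 2*I*sqrt(3))/(-3 + I*sqrt(3))) = -150*(3 - 2*I*sqrt(3))/(-3 + I*sqrt(3))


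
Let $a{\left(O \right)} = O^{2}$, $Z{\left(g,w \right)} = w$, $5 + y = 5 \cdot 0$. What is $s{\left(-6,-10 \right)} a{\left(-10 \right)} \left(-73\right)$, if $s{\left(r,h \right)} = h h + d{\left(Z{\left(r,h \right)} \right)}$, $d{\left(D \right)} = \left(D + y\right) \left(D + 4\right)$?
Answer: $-1387000$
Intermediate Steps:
$y = -5$ ($y = -5 + 5 \cdot 0 = -5 + 0 = -5$)
$d{\left(D \right)} = \left(-5 + D\right) \left(4 + D\right)$ ($d{\left(D \right)} = \left(D - 5\right) \left(D + 4\right) = \left(-5 + D\right) \left(4 + D\right)$)
$s{\left(r,h \right)} = -20 - h + 2 h^{2}$ ($s{\left(r,h \right)} = h h - \left(20 + h - h^{2}\right) = h^{2} - \left(20 + h - h^{2}\right) = -20 - h + 2 h^{2}$)
$s{\left(-6,-10 \right)} a{\left(-10 \right)} \left(-73\right) = \left(-20 - -10 + 2 \left(-10\right)^{2}\right) \left(-10\right)^{2} \left(-73\right) = \left(-20 + 10 + 2 \cdot 100\right) 100 \left(-73\right) = \left(-20 + 10 + 200\right) 100 \left(-73\right) = 190 \cdot 100 \left(-73\right) = 19000 \left(-73\right) = -1387000$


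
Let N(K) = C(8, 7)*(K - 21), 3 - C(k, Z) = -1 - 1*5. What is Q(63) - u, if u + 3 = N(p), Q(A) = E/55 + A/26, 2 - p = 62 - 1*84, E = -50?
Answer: -6431/286 ≈ -22.486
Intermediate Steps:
C(k, Z) = 9 (C(k, Z) = 3 - (-1 - 1*5) = 3 - (-1 - 5) = 3 - 1*(-6) = 3 + 6 = 9)
p = 24 (p = 2 - (62 - 1*84) = 2 - (62 - 84) = 2 - 1*(-22) = 2 + 22 = 24)
Q(A) = -10/11 + A/26 (Q(A) = -50/55 + A/26 = -50*1/55 + A*(1/26) = -10/11 + A/26)
N(K) = -189 + 9*K (N(K) = 9*(K - 21) = 9*(-21 + K) = -189 + 9*K)
u = 24 (u = -3 + (-189 + 9*24) = -3 + (-189 + 216) = -3 + 27 = 24)
Q(63) - u = (-10/11 + (1/26)*63) - 1*24 = (-10/11 + 63/26) - 24 = 433/286 - 24 = -6431/286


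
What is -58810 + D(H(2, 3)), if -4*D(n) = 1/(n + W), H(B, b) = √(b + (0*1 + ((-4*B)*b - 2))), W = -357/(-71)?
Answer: (-16702040*√23 + 83980751*I)/(4*(-357*I + 71*√23)) ≈ -58810.0 + 0.024826*I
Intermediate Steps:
W = 357/71 (W = -357*(-1/71) = 357/71 ≈ 5.0282)
H(B, b) = √(-2 + b - 4*B*b) (H(B, b) = √(b + (0 + (-4*B*b - 2))) = √(b + (0 + (-2 - 4*B*b))) = √(b + (-2 - 4*B*b)) = √(-2 + b - 4*B*b))
D(n) = -1/(4*(357/71 + n)) (D(n) = -1/(4*(n + 357/71)) = -1/(4*(357/71 + n)))
-58810 + D(H(2, 3)) = -58810 - 71/(1428 + 284*√(-2 + 3 - 4*2*3)) = -58810 - 71/(1428 + 284*√(-2 + 3 - 24)) = -58810 - 71/(1428 + 284*√(-23)) = -58810 - 71/(1428 + 284*(I*√23)) = -58810 - 71/(1428 + 284*I*√23)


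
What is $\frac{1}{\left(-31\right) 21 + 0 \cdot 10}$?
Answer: $- \frac{1}{651} \approx -0.0015361$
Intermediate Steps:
$\frac{1}{\left(-31\right) 21 + 0 \cdot 10} = \frac{1}{-651 + 0} = \frac{1}{-651} = - \frac{1}{651}$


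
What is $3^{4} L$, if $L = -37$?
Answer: $-2997$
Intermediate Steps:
$3^{4} L = 3^{4} \left(-37\right) = 81 \left(-37\right) = -2997$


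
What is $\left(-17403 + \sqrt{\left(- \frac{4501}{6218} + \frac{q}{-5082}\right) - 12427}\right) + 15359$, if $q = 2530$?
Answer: $-2044 + \frac{i \sqrt{25640966250300786}}{1436358} \approx -2044.0 + 111.48 i$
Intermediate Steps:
$\left(-17403 + \sqrt{\left(- \frac{4501}{6218} + \frac{q}{-5082}\right) - 12427}\right) + 15359 = \left(-17403 + \sqrt{\left(- \frac{4501}{6218} + \frac{2530}{-5082}\right) - 12427}\right) + 15359 = \left(-17403 + \sqrt{\left(\left(-4501\right) \frac{1}{6218} + 2530 \left(- \frac{1}{5082}\right)\right) - 12427}\right) + 15359 = \left(-17403 + \sqrt{\left(- \frac{4501}{6218} - \frac{115}{231}\right) - 12427}\right) + 15359 = \left(-17403 + \sqrt{- \frac{1754801}{1436358} - 12427}\right) + 15359 = \left(-17403 + \sqrt{- \frac{17851375667}{1436358}}\right) + 15359 = \left(-17403 + \frac{i \sqrt{25640966250300786}}{1436358}\right) + 15359 = -2044 + \frac{i \sqrt{25640966250300786}}{1436358}$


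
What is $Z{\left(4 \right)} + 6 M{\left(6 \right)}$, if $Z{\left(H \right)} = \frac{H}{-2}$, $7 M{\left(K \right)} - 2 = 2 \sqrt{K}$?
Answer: $- \frac{2}{7} + \frac{12 \sqrt{6}}{7} \approx 3.9134$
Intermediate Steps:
$M{\left(K \right)} = \frac{2}{7} + \frac{2 \sqrt{K}}{7}$
$Z{\left(H \right)} = - \frac{H}{2}$ ($Z{\left(H \right)} = H \left(- \frac{1}{2}\right) = - \frac{H}{2}$)
$Z{\left(4 \right)} + 6 M{\left(6 \right)} = \left(- \frac{1}{2}\right) 4 + 6 \left(\frac{2}{7} + \frac{2 \sqrt{6}}{7}\right) = -2 + \left(\frac{12}{7} + \frac{12 \sqrt{6}}{7}\right) = - \frac{2}{7} + \frac{12 \sqrt{6}}{7}$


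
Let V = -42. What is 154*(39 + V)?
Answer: -462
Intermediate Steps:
154*(39 + V) = 154*(39 - 42) = 154*(-3) = -462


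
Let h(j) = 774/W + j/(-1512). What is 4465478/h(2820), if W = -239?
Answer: -134473404492/153689 ≈ -8.7497e+5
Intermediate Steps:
h(j) = -774/239 - j/1512 (h(j) = 774/(-239) + j/(-1512) = 774*(-1/239) + j*(-1/1512) = -774/239 - j/1512)
4465478/h(2820) = 4465478/(-774/239 - 1/1512*2820) = 4465478/(-774/239 - 235/126) = 4465478/(-153689/30114) = 4465478*(-30114/153689) = -134473404492/153689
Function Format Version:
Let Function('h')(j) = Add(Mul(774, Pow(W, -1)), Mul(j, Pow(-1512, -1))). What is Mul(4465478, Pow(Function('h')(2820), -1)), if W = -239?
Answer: Rational(-134473404492, 153689) ≈ -8.7497e+5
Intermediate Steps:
Function('h')(j) = Add(Rational(-774, 239), Mul(Rational(-1, 1512), j)) (Function('h')(j) = Add(Mul(774, Pow(-239, -1)), Mul(j, Pow(-1512, -1))) = Add(Mul(774, Rational(-1, 239)), Mul(j, Rational(-1, 1512))) = Add(Rational(-774, 239), Mul(Rational(-1, 1512), j)))
Mul(4465478, Pow(Function('h')(2820), -1)) = Mul(4465478, Pow(Add(Rational(-774, 239), Mul(Rational(-1, 1512), 2820)), -1)) = Mul(4465478, Pow(Add(Rational(-774, 239), Rational(-235, 126)), -1)) = Mul(4465478, Pow(Rational(-153689, 30114), -1)) = Mul(4465478, Rational(-30114, 153689)) = Rational(-134473404492, 153689)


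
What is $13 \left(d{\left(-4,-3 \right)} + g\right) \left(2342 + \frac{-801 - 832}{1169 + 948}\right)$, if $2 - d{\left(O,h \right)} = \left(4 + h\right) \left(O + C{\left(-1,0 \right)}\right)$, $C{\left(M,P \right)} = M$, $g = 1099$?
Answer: $\frac{71262846018}{2117} \approx 3.3662 \cdot 10^{7}$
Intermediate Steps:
$d{\left(O,h \right)} = 2 - \left(-1 + O\right) \left(4 + h\right)$ ($d{\left(O,h \right)} = 2 - \left(4 + h\right) \left(O - 1\right) = 2 - \left(4 + h\right) \left(-1 + O\right) = 2 - \left(-1 + O\right) \left(4 + h\right)$)
$13 \left(d{\left(-4,-3 \right)} + g\right) \left(2342 + \frac{-801 - 832}{1169 + 948}\right) = 13 \left(\left(6 - 3 - -16 - \left(-4\right) \left(-3\right)\right) + 1099\right) \left(2342 + \frac{-801 - 832}{1169 + 948}\right) = 13 \left(\left(6 - 3 + 16 - 12\right) + 1099\right) \left(2342 - \frac{1633}{2117}\right) = 13 \left(7 + 1099\right) \left(2342 - \frac{1633}{2117}\right) = 13 \cdot 1106 \left(2342 - \frac{1633}{2117}\right) = 13 \cdot 1106 \cdot \frac{4956381}{2117} = 13 \cdot \frac{5481757386}{2117} = \frac{71262846018}{2117}$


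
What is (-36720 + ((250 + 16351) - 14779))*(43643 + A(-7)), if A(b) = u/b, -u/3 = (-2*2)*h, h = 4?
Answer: -10659698794/7 ≈ -1.5228e+9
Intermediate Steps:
u = 48 (u = -3*(-2*2)*4 = -(-12)*4 = -3*(-16) = 48)
A(b) = 48/b
(-36720 + ((250 + 16351) - 14779))*(43643 + A(-7)) = (-36720 + ((250 + 16351) - 14779))*(43643 + 48/(-7)) = (-36720 + (16601 - 14779))*(43643 + 48*(-1/7)) = (-36720 + 1822)*(43643 - 48/7) = -34898*305453/7 = -10659698794/7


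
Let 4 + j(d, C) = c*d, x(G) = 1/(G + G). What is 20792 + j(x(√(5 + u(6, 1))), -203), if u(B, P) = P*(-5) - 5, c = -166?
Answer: 20788 + 83*I*√5/5 ≈ 20788.0 + 37.119*I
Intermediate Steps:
u(B, P) = -5 - 5*P (u(B, P) = -5*P - 5 = -5 - 5*P)
x(G) = 1/(2*G)
j(d, C) = -4 - 166*d
20792 + j(x(√(5 + u(6, 1))), -203) = 20792 + (-4 - 83/(√(5 + (-5 - 5*1)))) = 20792 + (-4 - 83/(√(5 + (-5 - 5)))) = 20792 + (-4 - 83/(√(5 - 10))) = 20792 + (-4 - 83/(√(-5))) = 20792 + (-4 - 83/(I*√5)) = 20792 + (-4 - 83*(-I*√5/5)) = 20792 + (-4 - (-83)*I*√5/5) = 20792 + (-4 + 83*I*√5/5) = 20788 + 83*I*√5/5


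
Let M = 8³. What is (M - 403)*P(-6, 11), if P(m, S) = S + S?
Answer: 2398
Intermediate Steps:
P(m, S) = 2*S
M = 512
(M - 403)*P(-6, 11) = (512 - 403)*(2*11) = 109*22 = 2398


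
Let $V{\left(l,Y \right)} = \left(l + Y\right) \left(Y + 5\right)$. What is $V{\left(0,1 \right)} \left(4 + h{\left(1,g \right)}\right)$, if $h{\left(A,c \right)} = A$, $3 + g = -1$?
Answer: $30$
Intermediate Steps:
$g = -4$ ($g = -3 - 1 = -4$)
$V{\left(l,Y \right)} = \left(5 + Y\right) \left(Y + l\right)$ ($V{\left(l,Y \right)} = \left(Y + l\right) \left(5 + Y\right) = \left(5 + Y\right) \left(Y + l\right)$)
$V{\left(0,1 \right)} \left(4 + h{\left(1,g \right)}\right) = \left(1^{2} + 5 \cdot 1 + 5 \cdot 0 + 1 \cdot 0\right) \left(4 + 1\right) = \left(1 + 5 + 0 + 0\right) 5 = 6 \cdot 5 = 30$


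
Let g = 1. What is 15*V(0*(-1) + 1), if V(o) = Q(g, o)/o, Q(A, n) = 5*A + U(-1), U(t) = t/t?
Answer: 90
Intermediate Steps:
U(t) = 1
Q(A, n) = 1 + 5*A (Q(A, n) = 5*A + 1 = 1 + 5*A)
V(o) = 6/o (V(o) = (1 + 5*1)/o = (1 + 5)/o = 6/o)
15*V(0*(-1) + 1) = 15*(6/(0*(-1) + 1)) = 15*(6/(0 + 1)) = 15*(6/1) = 15*(6*1) = 15*6 = 90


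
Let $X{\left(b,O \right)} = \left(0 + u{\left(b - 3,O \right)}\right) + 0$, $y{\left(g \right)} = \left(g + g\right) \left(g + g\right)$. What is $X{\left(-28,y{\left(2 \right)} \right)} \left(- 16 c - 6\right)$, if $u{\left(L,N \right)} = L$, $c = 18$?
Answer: $9114$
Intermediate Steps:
$y{\left(g \right)} = 4 g^{2}$ ($y{\left(g \right)} = 2 g 2 g = 4 g^{2}$)
$X{\left(b,O \right)} = -3 + b$ ($X{\left(b,O \right)} = \left(0 + \left(b - 3\right)\right) + 0 = \left(0 + \left(-3 + b\right)\right) + 0 = \left(-3 + b\right) + 0 = -3 + b$)
$X{\left(-28,y{\left(2 \right)} \right)} \left(- 16 c - 6\right) = \left(-3 - 28\right) \left(\left(-16\right) 18 - 6\right) = - 31 \left(-288 - 6\right) = \left(-31\right) \left(-294\right) = 9114$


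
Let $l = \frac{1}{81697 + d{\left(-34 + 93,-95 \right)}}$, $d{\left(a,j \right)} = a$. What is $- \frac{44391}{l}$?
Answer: $-3629230596$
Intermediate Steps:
$l = \frac{1}{81756}$ ($l = \frac{1}{81697 + \left(-34 + 93\right)} = \frac{1}{81697 + 59} = \frac{1}{81756} \approx 1.2232 \cdot 10^{-5}$)
$- \frac{44391}{l} = - 44391 \frac{1}{\frac{1}{81756}} = \left(-44391\right) 81756 = -3629230596$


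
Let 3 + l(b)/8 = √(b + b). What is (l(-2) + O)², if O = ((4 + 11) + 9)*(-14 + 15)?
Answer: -256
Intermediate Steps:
O = 24 (O = (15 + 9)*1 = 24*1 = 24)
l(b) = -24 + 8*√2*√b (l(b) = -24 + 8*√(b + b) = -24 + 8*√(2*b) = -24 + 8*(√2*√b) = -24 + 8*√2*√b)
(l(-2) + O)² = ((-24 + 8*√2*√(-2)) + 24)² = ((-24 + 8*√2*(I*√2)) + 24)² = ((-24 + 16*I) + 24)² = (16*I)² = -256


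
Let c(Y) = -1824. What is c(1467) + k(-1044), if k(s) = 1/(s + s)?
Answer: -3808513/2088 ≈ -1824.0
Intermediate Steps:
k(s) = 1/(2*s)
c(1467) + k(-1044) = -1824 + (½)/(-1044) = -1824 + (½)*(-1/1044) = -1824 - 1/2088 = -3808513/2088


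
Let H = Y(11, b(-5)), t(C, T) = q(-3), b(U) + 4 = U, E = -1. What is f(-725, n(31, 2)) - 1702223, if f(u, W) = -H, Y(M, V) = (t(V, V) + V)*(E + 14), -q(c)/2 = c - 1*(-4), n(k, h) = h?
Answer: -1702080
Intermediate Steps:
b(U) = -4 + U
q(c) = -8 - 2*c (q(c) = -2*(c - 1*(-4)) = -2*(c + 4) = -2*(4 + c) = -8 - 2*c)
t(C, T) = -2 (t(C, T) = -8 - 2*(-3) = -8 + 6 = -2)
Y(M, V) = -26 + 13*V (Y(M, V) = (-2 + V)*(-1 + 14) = (-2 + V)*13 = -26 + 13*V)
H = -143 (H = -26 + 13*(-4 - 5) = -26 + 13*(-9) = -26 - 117 = -143)
f(u, W) = 143 (f(u, W) = -1*(-143) = 143)
f(-725, n(31, 2)) - 1702223 = 143 - 1702223 = -1702080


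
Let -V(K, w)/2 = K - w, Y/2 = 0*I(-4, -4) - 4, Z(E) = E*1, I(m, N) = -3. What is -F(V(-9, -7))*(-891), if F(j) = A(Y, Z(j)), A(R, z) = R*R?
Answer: 57024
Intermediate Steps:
Z(E) = E
Y = -8 (Y = 2*(0*(-3) - 4) = 2*(0 - 4) = 2*(-4) = -8)
V(K, w) = -2*K + 2*w (V(K, w) = -2*(K - w) = -2*K + 2*w)
A(R, z) = R²
F(j) = 64 (F(j) = (-8)² = 64)
-F(V(-9, -7))*(-891) = -64*(-891) = -1*(-57024) = 57024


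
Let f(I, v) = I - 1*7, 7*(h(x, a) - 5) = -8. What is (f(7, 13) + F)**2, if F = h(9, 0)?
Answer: 729/49 ≈ 14.878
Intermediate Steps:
h(x, a) = 27/7 (h(x, a) = 5 + (1/7)*(-8) = 5 - 8/7 = 27/7)
f(I, v) = -7 + I (f(I, v) = I - 7 = -7 + I)
F = 27/7 ≈ 3.8571
(f(7, 13) + F)**2 = ((-7 + 7) + 27/7)**2 = (0 + 27/7)**2 = (27/7)**2 = 729/49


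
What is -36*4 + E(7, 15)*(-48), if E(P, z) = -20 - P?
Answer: 1152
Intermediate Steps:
-36*4 + E(7, 15)*(-48) = -36*4 + (-20 - 1*7)*(-48) = -144 + (-20 - 7)*(-48) = -144 - 27*(-48) = -144 + 1296 = 1152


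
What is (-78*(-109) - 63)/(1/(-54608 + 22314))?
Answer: -272529066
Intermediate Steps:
(-78*(-109) - 63)/(1/(-54608 + 22314)) = (8502 - 63)/(1/(-32294)) = 8439/(-1/32294) = 8439*(-32294) = -272529066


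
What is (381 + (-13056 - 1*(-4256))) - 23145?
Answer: -31564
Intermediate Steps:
(381 + (-13056 - 1*(-4256))) - 23145 = (381 + (-13056 + 4256)) - 23145 = (381 - 8800) - 23145 = -8419 - 23145 = -31564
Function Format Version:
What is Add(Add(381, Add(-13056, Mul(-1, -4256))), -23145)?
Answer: -31564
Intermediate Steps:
Add(Add(381, Add(-13056, Mul(-1, -4256))), -23145) = Add(Add(381, Add(-13056, 4256)), -23145) = Add(Add(381, -8800), -23145) = Add(-8419, -23145) = -31564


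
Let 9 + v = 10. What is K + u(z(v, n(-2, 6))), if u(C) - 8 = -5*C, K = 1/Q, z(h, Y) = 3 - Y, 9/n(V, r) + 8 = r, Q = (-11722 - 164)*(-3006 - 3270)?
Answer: -2200597811/74596536 ≈ -29.500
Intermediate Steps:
Q = 74596536 (Q = -11886*(-6276) = 74596536)
n(V, r) = 9/(-8 + r)
v = 1 (v = -9 + 10 = 1)
K = 1/74596536 ≈ 1.3405e-8
u(C) = 8 - 5*C
K + u(z(v, n(-2, 6))) = 1/74596536 + (8 - 5*(3 - 9/(-8 + 6))) = 1/74596536 + (8 - 5*(3 - 9/(-2))) = 1/74596536 + (8 - 5*(3 - 9*(-1)/2)) = 1/74596536 + (8 - 5*(3 - 1*(-9/2))) = 1/74596536 + (8 - 5*(3 + 9/2)) = 1/74596536 + (8 - 5*15/2) = 1/74596536 + (8 - 75/2) = 1/74596536 - 59/2 = -2200597811/74596536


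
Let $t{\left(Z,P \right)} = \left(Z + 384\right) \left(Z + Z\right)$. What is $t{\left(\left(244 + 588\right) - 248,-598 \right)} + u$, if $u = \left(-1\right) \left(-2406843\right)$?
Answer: $3537467$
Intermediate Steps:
$t{\left(Z,P \right)} = 2 Z \left(384 + Z\right)$ ($t{\left(Z,P \right)} = \left(384 + Z\right) 2 Z = 2 Z \left(384 + Z\right)$)
$u = 2406843$
$t{\left(\left(244 + 588\right) - 248,-598 \right)} + u = 2 \left(\left(244 + 588\right) - 248\right) \left(384 + \left(\left(244 + 588\right) - 248\right)\right) + 2406843 = 2 \left(832 - 248\right) \left(384 + \left(832 - 248\right)\right) + 2406843 = 2 \cdot 584 \left(384 + 584\right) + 2406843 = 2 \cdot 584 \cdot 968 + 2406843 = 1130624 + 2406843 = 3537467$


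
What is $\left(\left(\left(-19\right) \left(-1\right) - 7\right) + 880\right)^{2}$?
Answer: $795664$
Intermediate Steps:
$\left(\left(\left(-19\right) \left(-1\right) - 7\right) + 880\right)^{2} = \left(\left(19 - 7\right) + 880\right)^{2} = \left(12 + 880\right)^{2} = 892^{2} = 795664$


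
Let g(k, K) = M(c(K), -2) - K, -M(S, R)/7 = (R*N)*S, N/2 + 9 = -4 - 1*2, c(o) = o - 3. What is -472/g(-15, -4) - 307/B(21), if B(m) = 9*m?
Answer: -124127/69552 ≈ -1.7847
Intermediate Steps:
c(o) = -3 + o
N = -30 (N = -18 + 2*(-4 - 1*2) = -18 + 2*(-4 - 2) = -18 + 2*(-6) = -18 - 12 = -30)
M(S, R) = 210*R*S (M(S, R) = -7*R*(-30)*S = -7*(-30*R)*S = -(-210)*R*S = 210*R*S)
g(k, K) = 1260 - 421*K (g(k, K) = 210*(-2)*(-3 + K) - K = (1260 - 420*K) - K = 1260 - 421*K)
-472/g(-15, -4) - 307/B(21) = -472/(1260 - 421*(-4)) - 307/(9*21) = -472/(1260 + 1684) - 307/189 = -472/2944 - 307*1/189 = -472*1/2944 - 307/189 = -59/368 - 307/189 = -124127/69552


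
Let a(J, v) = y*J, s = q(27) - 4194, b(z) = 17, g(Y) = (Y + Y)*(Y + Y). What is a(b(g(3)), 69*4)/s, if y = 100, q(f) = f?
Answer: -1700/4167 ≈ -0.40797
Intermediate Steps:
g(Y) = 4*Y**2 (g(Y) = (2*Y)*(2*Y) = 4*Y**2)
s = -4167 (s = 27 - 4194 = -4167)
a(J, v) = 100*J
a(b(g(3)), 69*4)/s = (100*17)/(-4167) = 1700*(-1/4167) = -1700/4167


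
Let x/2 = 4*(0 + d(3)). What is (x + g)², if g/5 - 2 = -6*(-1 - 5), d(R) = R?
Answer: 45796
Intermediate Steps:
x = 24 (x = 2*(4*(0 + 3)) = 2*(4*3) = 2*12 = 24)
g = 190 (g = 10 + 5*(-6*(-1 - 5)) = 10 + 5*(-6*(-6)) = 10 + 5*(-1*(-36)) = 10 + 5*36 = 10 + 180 = 190)
(x + g)² = (24 + 190)² = 214² = 45796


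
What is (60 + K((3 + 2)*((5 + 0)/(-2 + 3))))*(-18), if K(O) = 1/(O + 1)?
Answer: -14049/13 ≈ -1080.7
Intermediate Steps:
K(O) = 1/(1 + O)
(60 + K((3 + 2)*((5 + 0)/(-2 + 3))))*(-18) = (60 + 1/(1 + (3 + 2)*((5 + 0)/(-2 + 3))))*(-18) = (60 + 1/(1 + 5*(5/1)))*(-18) = (60 + 1/(1 + 5*(5*1)))*(-18) = (60 + 1/(1 + 5*5))*(-18) = (60 + 1/(1 + 25))*(-18) = (60 + 1/26)*(-18) = (1561/26)*(-18) = -14049/13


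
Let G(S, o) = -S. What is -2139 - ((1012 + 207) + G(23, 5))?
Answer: -3335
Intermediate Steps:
-2139 - ((1012 + 207) + G(23, 5)) = -2139 - ((1012 + 207) - 1*23) = -2139 - (1219 - 23) = -2139 - 1*1196 = -2139 - 1196 = -3335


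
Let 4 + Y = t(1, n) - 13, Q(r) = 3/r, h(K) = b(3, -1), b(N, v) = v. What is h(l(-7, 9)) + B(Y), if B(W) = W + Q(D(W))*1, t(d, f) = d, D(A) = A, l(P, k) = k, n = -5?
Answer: -275/16 ≈ -17.188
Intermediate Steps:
h(K) = -1
Y = -16 (Y = -4 + (1 - 13) = -4 - 12 = -16)
B(W) = W + 3/W (B(W) = W + (3/W)*1 = W + 3/W)
h(l(-7, 9)) + B(Y) = -1 + (-16 + 3/(-16)) = -1 + (-16 + 3*(-1/16)) = -1 + (-16 - 3/16) = -1 - 259/16 = -275/16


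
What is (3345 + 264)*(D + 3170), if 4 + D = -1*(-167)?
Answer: 12028797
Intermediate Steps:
D = 163 (D = -4 - 1*(-167) = -4 + 167 = 163)
(3345 + 264)*(D + 3170) = (3345 + 264)*(163 + 3170) = 3609*3333 = 12028797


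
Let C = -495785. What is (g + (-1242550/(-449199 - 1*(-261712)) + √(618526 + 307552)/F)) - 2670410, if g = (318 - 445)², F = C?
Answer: -497641939297/187487 - √926078/495785 ≈ -2.6543e+6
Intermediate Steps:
F = -495785
g = 16129 (g = (-127)² = 16129)
(g + (-1242550/(-449199 - 1*(-261712)) + √(618526 + 307552)/F)) - 2670410 = (16129 + (-1242550/(-449199 - 1*(-261712)) + √(618526 + 307552)/(-495785))) - 2670410 = (16129 + (-1242550/(-449199 + 261712) + √926078*(-1/495785))) - 2670410 = (16129 + (-1242550/(-187487) - √926078/495785)) - 2670410 = (16129 + (-1242550*(-1/187487) - √926078/495785)) - 2670410 = (16129 + (1242550/187487 - √926078/495785)) - 2670410 = (3025220373/187487 - √926078/495785) - 2670410 = -497641939297/187487 - √926078/495785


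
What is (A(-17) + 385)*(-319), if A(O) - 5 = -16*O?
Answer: -211178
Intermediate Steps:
A(O) = 5 - 16*O
(A(-17) + 385)*(-319) = ((5 - 16*(-17)) + 385)*(-319) = ((5 + 272) + 385)*(-319) = (277 + 385)*(-319) = 662*(-319) = -211178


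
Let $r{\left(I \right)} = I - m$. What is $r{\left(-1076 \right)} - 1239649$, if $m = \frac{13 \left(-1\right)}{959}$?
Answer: $- \frac{1189855262}{959} \approx -1.2407 \cdot 10^{6}$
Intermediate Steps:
$m = - \frac{13}{959}$ ($m = \left(-13\right) \frac{1}{959} = - \frac{13}{959} \approx -0.013556$)
$r{\left(I \right)} = \frac{13}{959} + I$ ($r{\left(I \right)} = I - - \frac{13}{959} = I + \frac{13}{959} = \frac{13}{959} + I$)
$r{\left(-1076 \right)} - 1239649 = \left(\frac{13}{959} - 1076\right) - 1239649 = - \frac{1031871}{959} + \left(-1653033 + 413384\right) = - \frac{1031871}{959} - 1239649 = - \frac{1189855262}{959}$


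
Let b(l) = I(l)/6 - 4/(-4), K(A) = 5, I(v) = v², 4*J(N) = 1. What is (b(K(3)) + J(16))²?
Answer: 4225/144 ≈ 29.340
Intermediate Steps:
J(N) = ¼ (J(N) = (¼)*1 = ¼)
b(l) = 1 + l²/6 (b(l) = l²/6 - 4/(-4) = l²*(⅙) - 4*(-¼) = l²/6 + 1 = 1 + l²/6)
(b(K(3)) + J(16))² = ((1 + (⅙)*5²) + ¼)² = ((1 + (⅙)*25) + ¼)² = ((1 + 25/6) + ¼)² = (31/6 + ¼)² = (65/12)² = 4225/144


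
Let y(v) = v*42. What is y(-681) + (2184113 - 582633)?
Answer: 1572878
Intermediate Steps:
y(v) = 42*v
y(-681) + (2184113 - 582633) = 42*(-681) + (2184113 - 582633) = -28602 + 1601480 = 1572878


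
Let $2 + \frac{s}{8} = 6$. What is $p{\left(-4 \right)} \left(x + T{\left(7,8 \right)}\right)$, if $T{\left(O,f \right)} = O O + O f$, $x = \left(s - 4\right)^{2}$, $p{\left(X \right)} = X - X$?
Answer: $0$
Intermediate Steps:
$s = 32$ ($s = -16 + 8 \cdot 6 = -16 + 48 = 32$)
$p{\left(X \right)} = 0$
$x = 784$ ($x = \left(32 - 4\right)^{2} = 28^{2} = 784$)
$T{\left(O,f \right)} = O^{2} + O f$
$p{\left(-4 \right)} \left(x + T{\left(7,8 \right)}\right) = 0 \left(784 + 7 \left(7 + 8\right)\right) = 0 \left(784 + 7 \cdot 15\right) = 0 \left(784 + 105\right) = 0 \cdot 889 = 0$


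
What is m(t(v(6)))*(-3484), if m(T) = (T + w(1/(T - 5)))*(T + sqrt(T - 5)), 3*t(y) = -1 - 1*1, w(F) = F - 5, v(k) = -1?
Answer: -2076464/153 + 1038232*I*sqrt(51)/153 ≈ -13572.0 + 48461.0*I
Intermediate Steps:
w(F) = -5 + F
t(y) = -2/3 (t(y) = (-1 - 1*1)/3 = (-1 - 1)/3 = (1/3)*(-2) = -2/3)
m(T) = (T + sqrt(-5 + T))*(-5 + T + 1/(-5 + T)) (m(T) = (T + (-5 + 1/(T - 5)))*(T + sqrt(T - 5)) = (T + (-5 + 1/(-5 + T)))*(T + sqrt(-5 + T)) = (-5 + T + 1/(-5 + T))*(T + sqrt(-5 + T)) = (T + sqrt(-5 + T))*(-5 + T + 1/(-5 + T)))
m(t(v(6)))*(-3484) = (((-5 - 2/3)*(26 - 5*(-2/3)) - 2*(-5 - 2/3)**(3/2)*(-2/3 + sqrt(-5 - 2/3))/3 - 1*(-2/3)*sqrt(-5 - 2/3)*(-26 + 5*(-2/3)))/(-5 - 2/3)**(3/2))*(-3484) = ((-17*(26 + 10/3)/3 - 2*(-17/3)**(3/2)*(-2/3 + sqrt(-17/3))/3 - 1*(-2/3)*sqrt(-17/3)*(-26 - 10/3))/(-17/3)**(3/2))*(-3484) = ((3*I*sqrt(51)/289)*(-17/3*88/3 - 2*(-17*I*sqrt(51)/9)*(-2/3 + I*sqrt(51)/3)/3 - 1*(-2/3)*I*sqrt(51)/3*(-88/3)))*(-3484) = ((3*I*sqrt(51)/289)*(-1496/9 + 34*I*sqrt(51)*(-2/3 + I*sqrt(51)/3)/27 - 176*I*sqrt(51)/27))*(-3484) = ((3*I*sqrt(51)/289)*(-1496/9 - 176*I*sqrt(51)/27 + 34*I*sqrt(51)*(-2/3 + I*sqrt(51)/3)/27))*(-3484) = (3*I*sqrt(51)*(-1496/9 - 176*I*sqrt(51)/27 + 34*I*sqrt(51)*(-2/3 + I*sqrt(51)/3)/27)/289)*(-3484) = -10452*I*sqrt(51)*(-1496/9 - 176*I*sqrt(51)/27 + 34*I*sqrt(51)*(-2/3 + I*sqrt(51)/3)/27)/289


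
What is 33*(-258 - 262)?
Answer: -17160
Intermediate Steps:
33*(-258 - 262) = 33*(-520) = -17160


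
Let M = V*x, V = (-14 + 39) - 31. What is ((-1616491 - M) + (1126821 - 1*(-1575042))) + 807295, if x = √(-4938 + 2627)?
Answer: 1892667 + 6*I*√2311 ≈ 1.8927e+6 + 288.44*I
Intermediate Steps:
V = -6 (V = 25 - 31 = -6)
x = I*√2311 (x = √(-2311) = I*√2311 ≈ 48.073*I)
M = -6*I*√2311 ≈ -288.44*I
((-1616491 - M) + (1126821 - 1*(-1575042))) + 807295 = ((-1616491 - (-6)*I*√2311) + (1126821 - 1*(-1575042))) + 807295 = ((-1616491 + 6*I*√2311) + (1126821 + 1575042)) + 807295 = ((-1616491 + 6*I*√2311) + 2701863) + 807295 = (1085372 + 6*I*√2311) + 807295 = 1892667 + 6*I*√2311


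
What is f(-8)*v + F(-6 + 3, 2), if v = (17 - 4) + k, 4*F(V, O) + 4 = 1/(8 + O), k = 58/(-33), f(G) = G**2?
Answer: 948473/1320 ≈ 718.54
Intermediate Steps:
k = -58/33 (k = 58*(-1/33) = -58/33 ≈ -1.7576)
F(V, O) = -1 + 1/(4*(8 + O))
v = 371/33 (v = (17 - 4) - 58/33 = 13 - 58/33 = 371/33 ≈ 11.242)
f(-8)*v + F(-6 + 3, 2) = (-8)**2*(371/33) + (-31/4 - 1*2)/(8 + 2) = 64*(371/33) + (-31/4 - 2)/10 = 23744/33 + (1/10)*(-39/4) = 23744/33 - 39/40 = 948473/1320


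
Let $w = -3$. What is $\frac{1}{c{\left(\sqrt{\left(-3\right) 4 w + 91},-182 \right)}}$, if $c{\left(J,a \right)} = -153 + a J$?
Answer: $\frac{153}{4183339} - \frac{182 \sqrt{127}}{4183339} \approx -0.00045371$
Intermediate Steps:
$c{\left(J,a \right)} = -153 + J a$
$\frac{1}{c{\left(\sqrt{\left(-3\right) 4 w + 91},-182 \right)}} = \frac{1}{-153 + \sqrt{\left(-3\right) 4 \left(-3\right) + 91} \left(-182\right)} = \frac{1}{-153 + \sqrt{\left(-12\right) \left(-3\right) + 91} \left(-182\right)} = \frac{1}{-153 + \sqrt{36 + 91} \left(-182\right)} = \frac{1}{-153 + \sqrt{127} \left(-182\right)} = \frac{1}{-153 - 182 \sqrt{127}}$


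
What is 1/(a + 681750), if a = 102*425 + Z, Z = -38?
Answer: 1/725062 ≈ 1.3792e-6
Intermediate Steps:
a = 43312 (a = 102*425 - 38 = 43350 - 38 = 43312)
1/(a + 681750) = 1/(43312 + 681750) = 1/725062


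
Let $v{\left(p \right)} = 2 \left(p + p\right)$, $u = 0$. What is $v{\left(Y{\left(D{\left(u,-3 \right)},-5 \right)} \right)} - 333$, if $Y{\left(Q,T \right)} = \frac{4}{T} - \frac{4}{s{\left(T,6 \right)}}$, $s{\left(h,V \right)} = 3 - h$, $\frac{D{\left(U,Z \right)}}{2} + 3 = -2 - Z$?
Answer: $- \frac{1691}{5} \approx -338.2$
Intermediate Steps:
$D{\left(U,Z \right)} = -10 - 2 Z$ ($D{\left(U,Z \right)} = -6 + 2 \left(-2 - Z\right) = -6 - \left(4 + 2 Z\right) = -10 - 2 Z$)
$Y{\left(Q,T \right)} = - \frac{4}{3 - T} + \frac{4}{T}$ ($Y{\left(Q,T \right)} = \frac{4}{T} - \frac{4}{3 - T} = - \frac{4}{3 - T} + \frac{4}{T}$)
$v{\left(p \right)} = 4 p$ ($v{\left(p \right)} = 2 \cdot 2 p = 4 p$)
$v{\left(Y{\left(D{\left(u,-3 \right)},-5 \right)} \right)} - 333 = 4 \frac{4 \left(-3 + 2 \left(-5\right)\right)}{\left(-5\right) \left(-3 - 5\right)} - 333 = 4 \cdot 4 \left(- \frac{1}{5}\right) \frac{1}{-8} \left(-3 - 10\right) - 333 = 4 \cdot 4 \left(- \frac{1}{5}\right) \left(- \frac{1}{8}\right) \left(-13\right) - 333 = 4 \left(- \frac{13}{10}\right) - 333 = - \frac{26}{5} - 333 = - \frac{1691}{5}$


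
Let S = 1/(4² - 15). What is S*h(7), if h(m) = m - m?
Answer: 0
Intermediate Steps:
h(m) = 0
S = 1 (S = 1/(16 - 15) = 1/1 = 1)
S*h(7) = 1*0 = 0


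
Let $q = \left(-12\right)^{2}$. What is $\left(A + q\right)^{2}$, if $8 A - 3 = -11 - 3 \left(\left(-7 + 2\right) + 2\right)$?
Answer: $\frac{1329409}{64} \approx 20772.0$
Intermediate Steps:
$q = 144$
$A = \frac{1}{8}$ ($A = \frac{3}{8} + \frac{-11 - 3 \left(\left(-7 + 2\right) + 2\right)}{8} = \frac{3}{8} + \frac{-11 - 3 \left(-5 + 2\right)}{8} = \frac{3}{8} + \frac{-11 - 3 \left(-3\right)}{8} = \frac{3}{8} + \frac{-11 - -9}{8} = \frac{3}{8} + \frac{-11 + 9}{8} = \frac{3}{8} + \frac{1}{8} \left(-2\right) = \frac{3}{8} - \frac{1}{4} = \frac{1}{8} \approx 0.125$)
$\left(A + q\right)^{2} = \left(\frac{1}{8} + 144\right)^{2} = \left(\frac{1153}{8}\right)^{2} = \frac{1329409}{64}$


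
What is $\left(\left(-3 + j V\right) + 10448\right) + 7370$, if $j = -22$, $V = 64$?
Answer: $16407$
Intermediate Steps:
$\left(\left(-3 + j V\right) + 10448\right) + 7370 = \left(\left(-3 - 1408\right) + 10448\right) + 7370 = \left(-1411 + 10448\right) + 7370 = 9037 + 7370 = 16407$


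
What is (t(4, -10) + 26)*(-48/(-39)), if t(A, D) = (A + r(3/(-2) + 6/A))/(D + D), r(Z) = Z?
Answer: 2064/65 ≈ 31.754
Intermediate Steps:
t(A, D) = (-3/2 + A + 6/A)/(2*D) (t(A, D) = (A + (3/(-2) + 6/A))/(D + D) = (A + (3*(-½) + 6/A))/((2*D)) = (A + (-3/2 + 6/A))*(1/(2*D)) = (-3/2 + A + 6/A)*(1/(2*D)) = (-3/2 + A + 6/A)/(2*D))
(t(4, -10) + 26)*(-48/(-39)) = ((¼)*(12 + 4*(-3 + 2*4))/(4*(-10)) + 26)*(-48/(-39)) = ((¼)*(¼)*(-⅒)*(12 + 4*(-3 + 8)) + 26)*(-48*(-1/39)) = ((¼)*(¼)*(-⅒)*(12 + 4*5) + 26)*(16/13) = ((¼)*(¼)*(-⅒)*(12 + 20) + 26)*(16/13) = ((¼)*(¼)*(-⅒)*32 + 26)*(16/13) = (-⅕ + 26)*(16/13) = (129/5)*(16/13) = 2064/65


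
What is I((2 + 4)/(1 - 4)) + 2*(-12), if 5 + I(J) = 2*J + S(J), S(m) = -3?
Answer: -36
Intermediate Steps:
I(J) = -8 + 2*J (I(J) = -5 + (2*J - 3) = -5 + (-3 + 2*J) = -8 + 2*J)
I((2 + 4)/(1 - 4)) + 2*(-12) = (-8 + 2*((2 + 4)/(1 - 4))) + 2*(-12) = (-8 + 2*(6/(-3))) - 24 = (-8 + 2*(6*(-⅓))) - 24 = (-8 + 2*(-2)) - 24 = (-8 - 4) - 24 = -12 - 24 = -36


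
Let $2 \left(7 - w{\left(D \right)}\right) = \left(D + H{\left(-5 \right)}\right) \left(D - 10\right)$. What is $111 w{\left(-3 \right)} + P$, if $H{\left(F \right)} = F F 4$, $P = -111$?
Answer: $\frac{141303}{2} \approx 70652.0$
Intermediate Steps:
$H{\left(F \right)} = 4 F^{2}$ ($H{\left(F \right)} = F^{2} \cdot 4 = 4 F^{2}$)
$w{\left(D \right)} = 7 - \frac{\left(-10 + D\right) \left(100 + D\right)}{2}$ ($w{\left(D \right)} = 7 - \frac{\left(D + 4 \left(-5\right)^{2}\right) \left(D - 10\right)}{2} = 7 - \frac{\left(D + 4 \cdot 25\right) \left(-10 + D\right)}{2} = 7 - \frac{\left(D + 100\right) \left(-10 + D\right)}{2} = 7 - \frac{\left(100 + D\right) \left(-10 + D\right)}{2} = 7 - \frac{\left(-10 + D\right) \left(100 + D\right)}{2}$)
$111 w{\left(-3 \right)} + P = 111 \left(507 - -135 - \frac{\left(-3\right)^{2}}{2}\right) - 111 = 111 \left(507 + 135 - \frac{9}{2}\right) - 111 = 111 \cdot \frac{1275}{2} - 111 = \frac{141525}{2} - 111 = \frac{141303}{2}$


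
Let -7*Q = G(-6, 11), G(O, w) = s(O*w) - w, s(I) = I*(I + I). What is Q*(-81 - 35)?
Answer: 144188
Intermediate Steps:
s(I) = 2*I² (s(I) = I*(2*I) = 2*I²)
G(O, w) = -w + 2*O²*w² (G(O, w) = 2*(O*w)² - w = 2*(O²*w²) - w = 2*O²*w² - w = -w + 2*O²*w²)
Q = -1243 (Q = -11*(-1 + 2*11*(-6)²)/7 = -11*(-1 + 2*11*36)/7 = -11*(-1 + 792)/7 = -11*791/7 = -⅐*8701 = -1243)
Q*(-81 - 35) = -1243*(-81 - 35) = -1243*(-116) = 144188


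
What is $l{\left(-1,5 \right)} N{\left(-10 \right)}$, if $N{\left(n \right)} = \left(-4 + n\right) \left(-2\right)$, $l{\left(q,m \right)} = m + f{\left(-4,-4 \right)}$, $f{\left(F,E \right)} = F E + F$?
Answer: $476$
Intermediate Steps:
$f{\left(F,E \right)} = F + E F$ ($f{\left(F,E \right)} = E F + F = F + E F$)
$l{\left(q,m \right)} = 12 + m$ ($l{\left(q,m \right)} = m - 4 \left(1 - 4\right) = m - -12 = m + 12 = 12 + m$)
$N{\left(n \right)} = 8 - 2 n$
$l{\left(-1,5 \right)} N{\left(-10 \right)} = \left(12 + 5\right) \left(8 - -20\right) = 17 \left(8 + 20\right) = 17 \cdot 28 = 476$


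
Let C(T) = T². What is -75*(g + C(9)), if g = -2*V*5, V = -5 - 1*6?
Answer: -14325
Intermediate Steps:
V = -11 (V = -5 - 6 = -11)
g = 110 (g = -2*(-11)*5 = 22*5 = 110)
-75*(g + C(9)) = -75*(110 + 9²) = -75*(110 + 81) = -75*191 = -14325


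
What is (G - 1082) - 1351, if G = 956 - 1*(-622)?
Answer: -855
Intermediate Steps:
G = 1578 (G = 956 + 622 = 1578)
(G - 1082) - 1351 = (1578 - 1082) - 1351 = 496 - 1351 = -855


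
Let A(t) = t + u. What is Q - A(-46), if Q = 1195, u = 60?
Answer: 1181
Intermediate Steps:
A(t) = 60 + t (A(t) = t + 60 = 60 + t)
Q - A(-46) = 1195 - (60 - 46) = 1195 - 1*14 = 1195 - 14 = 1181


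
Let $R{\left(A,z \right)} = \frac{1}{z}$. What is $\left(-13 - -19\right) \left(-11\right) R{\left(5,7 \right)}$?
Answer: $- \frac{66}{7} \approx -9.4286$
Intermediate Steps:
$\left(-13 - -19\right) \left(-11\right) R{\left(5,7 \right)} = \frac{\left(-13 - -19\right) \left(-11\right)}{7} = \left(-13 + 19\right) \left(-11\right) \frac{1}{7} = 6 \left(-11\right) \frac{1}{7} = \left(-66\right) \frac{1}{7} = - \frac{66}{7}$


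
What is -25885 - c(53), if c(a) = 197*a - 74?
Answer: -36252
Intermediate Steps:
c(a) = -74 + 197*a
-25885 - c(53) = -25885 - (-74 + 197*53) = -25885 - (-74 + 10441) = -25885 - 1*10367 = -25885 - 10367 = -36252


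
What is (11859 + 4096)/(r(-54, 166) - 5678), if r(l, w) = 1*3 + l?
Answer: -15955/5729 ≈ -2.7850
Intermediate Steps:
r(l, w) = 3 + l
(11859 + 4096)/(r(-54, 166) - 5678) = (11859 + 4096)/((3 - 54) - 5678) = 15955/(-51 - 5678) = 15955/(-5729) = 15955*(-1/5729) = -15955/5729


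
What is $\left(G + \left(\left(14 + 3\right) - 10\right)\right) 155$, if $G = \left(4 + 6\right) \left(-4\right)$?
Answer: $-5115$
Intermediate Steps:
$G = -40$ ($G = 10 \left(-4\right) = -40$)
$\left(G + \left(\left(14 + 3\right) - 10\right)\right) 155 = \left(-40 + \left(\left(14 + 3\right) - 10\right)\right) 155 = \left(-40 + \left(17 - 10\right)\right) 155 = \left(-40 + 7\right) 155 = \left(-33\right) 155 = -5115$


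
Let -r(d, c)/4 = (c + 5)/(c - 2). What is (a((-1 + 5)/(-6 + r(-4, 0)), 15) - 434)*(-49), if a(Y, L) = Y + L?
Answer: 20482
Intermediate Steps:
r(d, c) = -4*(5 + c)/(-2 + c) (r(d, c) = -4*(c + 5)/(c - 2) = -4*(5 + c)/(-2 + c))
a(Y, L) = L + Y
(a((-1 + 5)/(-6 + r(-4, 0)), 15) - 434)*(-49) = ((15 + (-1 + 5)/(-6 + 4*(-5 - 1*0)/(-2 + 0))) - 434)*(-49) = ((15 + 4/(-6 + 4*(-5 + 0)/(-2))) - 434)*(-49) = ((15 + 4/(-6 + 4*(-1/2)*(-5))) - 434)*(-49) = ((15 + 4/(-6 + 10)) - 434)*(-49) = ((15 + 4/4) - 434)*(-49) = ((15 + 4*(1/4)) - 434)*(-49) = ((15 + 1) - 434)*(-49) = (16 - 434)*(-49) = -418*(-49) = 20482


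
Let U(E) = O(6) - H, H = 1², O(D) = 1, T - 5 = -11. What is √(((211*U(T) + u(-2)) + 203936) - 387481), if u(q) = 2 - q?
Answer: I*√183541 ≈ 428.42*I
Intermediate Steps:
T = -6 (T = 5 - 11 = -6)
H = 1
U(E) = 0 (U(E) = 1 - 1*1 = 1 - 1 = 0)
√(((211*U(T) + u(-2)) + 203936) - 387481) = √(((211*0 + (2 - 1*(-2))) + 203936) - 387481) = √(((0 + (2 + 2)) + 203936) - 387481) = √(((0 + 4) + 203936) - 387481) = √((4 + 203936) - 387481) = √(203940 - 387481) = √(-183541) = I*√183541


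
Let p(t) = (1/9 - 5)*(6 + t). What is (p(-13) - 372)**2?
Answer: 9241600/81 ≈ 1.1409e+5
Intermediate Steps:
p(t) = -88/3 - 44*t/9 (p(t) = (1/9 - 5)*(6 + t) = -44*(6 + t)/9 = -88/3 - 44*t/9)
(p(-13) - 372)**2 = ((-88/3 - 44/9*(-13)) - 372)**2 = ((-88/3 + 572/9) - 372)**2 = (308/9 - 372)**2 = (-3040/9)**2 = 9241600/81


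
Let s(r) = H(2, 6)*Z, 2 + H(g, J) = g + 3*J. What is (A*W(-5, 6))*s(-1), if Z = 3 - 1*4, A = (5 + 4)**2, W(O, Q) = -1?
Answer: 1458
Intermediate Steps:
H(g, J) = -2 + g + 3*J (H(g, J) = -2 + (g + 3*J) = -2 + g + 3*J)
A = 81 (A = 9**2 = 81)
Z = -1 (Z = 3 - 4 = -1)
s(r) = -18 (s(r) = (-2 + 2 + 3*6)*(-1) = (-2 + 2 + 18)*(-1) = 18*(-1) = -18)
(A*W(-5, 6))*s(-1) = (81*(-1))*(-18) = -81*(-18) = 1458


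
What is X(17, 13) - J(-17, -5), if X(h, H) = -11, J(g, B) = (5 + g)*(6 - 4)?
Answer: 13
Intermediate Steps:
J(g, B) = 10 + 2*g (J(g, B) = (5 + g)*2 = 10 + 2*g)
X(17, 13) - J(-17, -5) = -11 - (10 + 2*(-17)) = -11 - (10 - 34) = -11 - 1*(-24) = -11 + 24 = 13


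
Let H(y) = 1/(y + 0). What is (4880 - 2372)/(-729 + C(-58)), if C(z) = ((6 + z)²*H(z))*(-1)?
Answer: -6612/1799 ≈ -3.6754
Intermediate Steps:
H(y) = 1/y
C(z) = -(6 + z)²/z (C(z) = ((6 + z)²/z)*(-1) = -(6 + z)²/z)
(4880 - 2372)/(-729 + C(-58)) = (4880 - 2372)/(-729 - 1*(6 - 58)²/(-58)) = 2508/(-729 - 1*(-1/58)*(-52)²) = 2508/(-729 - 1*(-1/58)*2704) = 2508/(-729 + 1352/29) = 2508/(-19789/29) = 2508*(-29/19789) = -6612/1799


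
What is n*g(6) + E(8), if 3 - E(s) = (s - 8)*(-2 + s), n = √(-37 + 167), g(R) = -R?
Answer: 3 - 6*√130 ≈ -65.411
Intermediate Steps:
n = √130 ≈ 11.402
E(s) = 3 - (-8 + s)*(-2 + s) (E(s) = 3 - (s - 8)*(-2 + s) = 3 - (-8 + s)*(-2 + s))
n*g(6) + E(8) = √130*(-1*6) + (-13 - 1*8² + 10*8) = √130*(-6) + (-13 - 1*64 + 80) = -6*√130 + (-13 - 64 + 80) = -6*√130 + 3 = 3 - 6*√130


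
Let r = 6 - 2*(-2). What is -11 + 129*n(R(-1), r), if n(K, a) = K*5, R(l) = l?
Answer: -656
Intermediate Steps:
r = 10 (r = 6 + 4 = 10)
n(K, a) = 5*K
-11 + 129*n(R(-1), r) = -11 + 129*(5*(-1)) = -11 + 129*(-5) = -11 - 645 = -656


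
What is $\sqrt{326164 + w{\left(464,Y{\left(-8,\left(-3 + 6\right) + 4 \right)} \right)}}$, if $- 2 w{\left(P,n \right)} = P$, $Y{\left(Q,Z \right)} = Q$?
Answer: $2 \sqrt{81483} \approx 570.9$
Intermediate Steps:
$w{\left(P,n \right)} = - \frac{P}{2}$
$\sqrt{326164 + w{\left(464,Y{\left(-8,\left(-3 + 6\right) + 4 \right)} \right)}} = \sqrt{326164 - 232} = \sqrt{325932} = 2 \sqrt{81483}$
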